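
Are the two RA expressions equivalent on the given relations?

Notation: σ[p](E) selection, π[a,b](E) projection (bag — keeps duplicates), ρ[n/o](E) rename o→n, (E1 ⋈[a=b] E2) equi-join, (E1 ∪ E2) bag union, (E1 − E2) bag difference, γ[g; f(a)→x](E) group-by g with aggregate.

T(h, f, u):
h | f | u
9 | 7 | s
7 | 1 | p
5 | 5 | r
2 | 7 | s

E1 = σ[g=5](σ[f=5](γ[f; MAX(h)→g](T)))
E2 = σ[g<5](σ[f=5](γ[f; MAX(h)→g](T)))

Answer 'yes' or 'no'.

E1 per-node cardinality:
  T → 4
  γ[f; MAX(h)→g](T) → 3
  σ[f=5](γ[f; MAX(h)→g](T)) → 1
  σ[g=5](σ[f=5](γ[f; MAX(h)→g](T))) → 1
E2 per-node cardinality:
  T → 4
  γ[f; MAX(h)→g](T) → 3
  σ[f=5](γ[f; MAX(h)→g](T)) → 1
  σ[g<5](σ[f=5](γ[f; MAX(h)→g](T))) → 0

E1 result:
f | g
5 | 5
E2 result:
f | g
(0 rows)
Witness: (5, 5) appears 1× in E1 but 0× in E2.

no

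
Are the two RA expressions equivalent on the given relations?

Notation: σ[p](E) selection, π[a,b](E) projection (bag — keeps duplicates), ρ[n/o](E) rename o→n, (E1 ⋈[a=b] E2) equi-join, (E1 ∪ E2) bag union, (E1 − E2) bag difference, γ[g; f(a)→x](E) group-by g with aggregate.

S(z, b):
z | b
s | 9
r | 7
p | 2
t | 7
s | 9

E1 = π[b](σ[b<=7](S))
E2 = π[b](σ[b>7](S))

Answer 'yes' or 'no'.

E1 subexpression sizes:
  S → 5
  σ[b<=7](S) → 3
  π[b](σ[b<=7](S)) → 3
E2 subexpression sizes:
  S → 5
  σ[b>7](S) → 2
  π[b](σ[b>7](S)) → 2

E1 result:
b
2
7
7
E2 result:
b
9
9
Witness: (7,) appears 2× in E1 but 0× in E2.

no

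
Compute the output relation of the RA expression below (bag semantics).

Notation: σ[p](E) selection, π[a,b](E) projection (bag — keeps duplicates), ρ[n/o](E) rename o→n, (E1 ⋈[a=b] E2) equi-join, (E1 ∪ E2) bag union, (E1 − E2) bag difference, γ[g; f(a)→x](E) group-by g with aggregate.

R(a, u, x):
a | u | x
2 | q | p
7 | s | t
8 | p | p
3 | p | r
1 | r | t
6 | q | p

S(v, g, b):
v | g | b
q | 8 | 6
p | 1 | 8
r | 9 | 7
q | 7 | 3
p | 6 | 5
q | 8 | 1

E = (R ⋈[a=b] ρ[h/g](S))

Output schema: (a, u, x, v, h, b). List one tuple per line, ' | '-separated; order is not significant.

Subexpression sizes:
  R → 6
  S → 6
  ρ[h/g](S) → 6
  (R ⋈[a=b] ρ[h/g](S)) → 5

== RESULT ==
a | u | x | v | h | b
1 | r | t | q | 8 | 1
3 | p | r | q | 7 | 3
6 | q | p | q | 8 | 6
7 | s | t | r | 9 | 7
8 | p | p | p | 1 | 8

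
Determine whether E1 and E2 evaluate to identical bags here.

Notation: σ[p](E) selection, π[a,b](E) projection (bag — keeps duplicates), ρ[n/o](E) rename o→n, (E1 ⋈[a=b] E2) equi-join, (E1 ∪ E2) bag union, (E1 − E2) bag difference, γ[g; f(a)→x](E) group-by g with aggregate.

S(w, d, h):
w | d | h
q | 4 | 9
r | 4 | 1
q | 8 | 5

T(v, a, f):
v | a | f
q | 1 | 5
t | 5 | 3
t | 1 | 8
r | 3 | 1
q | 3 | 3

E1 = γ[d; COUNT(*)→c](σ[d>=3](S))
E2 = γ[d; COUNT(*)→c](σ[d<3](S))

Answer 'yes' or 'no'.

E1 subexpression sizes:
  S → 3
  σ[d>=3](S) → 3
  γ[d; COUNT(*)→c](σ[d>=3](S)) → 2
E2 subexpression sizes:
  S → 3
  σ[d<3](S) → 0
  γ[d; COUNT(*)→c](σ[d<3](S)) → 0

E1 result:
d | c
4 | 2
8 | 1
E2 result:
d | c
(0 rows)
Witness: (4, 2) appears 1× in E1 but 0× in E2.

no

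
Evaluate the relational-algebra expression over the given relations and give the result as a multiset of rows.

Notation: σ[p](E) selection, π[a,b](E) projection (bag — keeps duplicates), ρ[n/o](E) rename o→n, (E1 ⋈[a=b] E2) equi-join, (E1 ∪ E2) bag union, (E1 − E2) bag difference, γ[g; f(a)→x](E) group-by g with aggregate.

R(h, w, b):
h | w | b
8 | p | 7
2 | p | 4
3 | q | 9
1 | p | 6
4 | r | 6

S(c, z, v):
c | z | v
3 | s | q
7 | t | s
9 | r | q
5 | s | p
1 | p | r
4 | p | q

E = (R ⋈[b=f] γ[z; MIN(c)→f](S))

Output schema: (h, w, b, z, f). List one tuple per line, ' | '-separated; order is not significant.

Subexpression sizes:
  R → 5
  S → 6
  γ[z; MIN(c)→f](S) → 4
  (R ⋈[b=f] γ[z; MIN(c)→f](S)) → 2

== RESULT ==
h | w | b | z | f
3 | q | 9 | r | 9
8 | p | 7 | t | 7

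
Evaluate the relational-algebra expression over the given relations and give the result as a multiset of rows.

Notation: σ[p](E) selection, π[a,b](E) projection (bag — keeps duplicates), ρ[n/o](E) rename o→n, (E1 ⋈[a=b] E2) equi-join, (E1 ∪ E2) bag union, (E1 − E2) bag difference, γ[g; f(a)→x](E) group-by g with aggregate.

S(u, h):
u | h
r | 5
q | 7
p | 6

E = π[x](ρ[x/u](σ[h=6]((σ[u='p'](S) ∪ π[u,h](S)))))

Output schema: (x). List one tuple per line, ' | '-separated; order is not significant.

Stepwise |·|:
  S → 3
  σ[u='p'](S) → 1
  S → 3
  π[u,h](S) → 3
  (σ[u='p'](S) ∪ π[u,h](S)) → 4
  σ[h=6]((σ[u='p'](S) ∪ π[u,h](S))) → 2
  ρ[x/u](σ[h=6]((σ[u='p'](S) ∪ π[u,h](S)))) → 2
  π[x](ρ[x/u](σ[h=6]((σ[u='p'](S) ∪ π[u,h](S))))) → 2

== RESULT ==
x
p
p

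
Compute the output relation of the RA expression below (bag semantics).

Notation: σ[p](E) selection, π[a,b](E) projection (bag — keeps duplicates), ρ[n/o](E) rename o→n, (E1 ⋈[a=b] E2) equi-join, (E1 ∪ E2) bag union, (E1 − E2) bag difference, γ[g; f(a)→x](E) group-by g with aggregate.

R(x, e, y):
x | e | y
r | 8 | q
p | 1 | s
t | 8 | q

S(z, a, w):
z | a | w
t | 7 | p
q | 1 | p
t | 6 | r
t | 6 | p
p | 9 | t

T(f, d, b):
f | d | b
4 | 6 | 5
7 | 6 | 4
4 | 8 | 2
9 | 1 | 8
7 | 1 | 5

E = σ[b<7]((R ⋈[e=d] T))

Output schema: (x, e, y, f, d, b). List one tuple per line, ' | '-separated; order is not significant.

Stepwise |·|:
  R → 3
  T → 5
  (R ⋈[e=d] T) → 4
  σ[b<7]((R ⋈[e=d] T)) → 3

== RESULT ==
x | e | y | f | d | b
p | 1 | s | 7 | 1 | 5
r | 8 | q | 4 | 8 | 2
t | 8 | q | 4 | 8 | 2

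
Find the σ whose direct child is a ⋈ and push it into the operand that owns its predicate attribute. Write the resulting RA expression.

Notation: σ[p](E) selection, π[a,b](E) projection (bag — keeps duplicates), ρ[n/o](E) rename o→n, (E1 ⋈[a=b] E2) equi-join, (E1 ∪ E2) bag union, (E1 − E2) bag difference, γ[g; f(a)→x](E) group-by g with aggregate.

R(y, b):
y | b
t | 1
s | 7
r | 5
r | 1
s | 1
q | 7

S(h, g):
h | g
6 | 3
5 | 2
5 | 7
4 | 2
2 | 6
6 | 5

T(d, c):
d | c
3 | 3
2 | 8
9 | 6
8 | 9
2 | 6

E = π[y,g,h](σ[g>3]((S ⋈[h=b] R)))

σ filters on g, owned by the left side.
E' = π[y,g,h]((σ[g>3](S) ⋈[h=b] R))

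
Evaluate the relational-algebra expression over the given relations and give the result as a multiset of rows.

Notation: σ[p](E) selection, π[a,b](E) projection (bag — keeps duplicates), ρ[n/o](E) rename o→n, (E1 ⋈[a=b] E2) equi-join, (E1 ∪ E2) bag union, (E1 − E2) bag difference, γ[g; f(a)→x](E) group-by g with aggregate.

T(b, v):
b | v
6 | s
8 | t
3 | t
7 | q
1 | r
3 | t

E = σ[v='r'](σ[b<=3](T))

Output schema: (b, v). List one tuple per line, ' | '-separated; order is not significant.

Per-node cardinality:
  T → 6
  σ[b<=3](T) → 3
  σ[v='r'](σ[b<=3](T)) → 1

== RESULT ==
b | v
1 | r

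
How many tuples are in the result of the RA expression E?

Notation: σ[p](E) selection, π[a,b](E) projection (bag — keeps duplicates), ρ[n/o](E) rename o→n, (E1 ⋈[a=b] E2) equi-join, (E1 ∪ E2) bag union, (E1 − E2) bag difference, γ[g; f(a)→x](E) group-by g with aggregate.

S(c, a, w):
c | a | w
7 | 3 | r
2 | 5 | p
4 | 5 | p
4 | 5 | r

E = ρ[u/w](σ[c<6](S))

Row counts bottom-up:
  S → 4
  σ[c<6](S) → 3
  ρ[u/w](σ[c<6](S)) → 3

|E| = 3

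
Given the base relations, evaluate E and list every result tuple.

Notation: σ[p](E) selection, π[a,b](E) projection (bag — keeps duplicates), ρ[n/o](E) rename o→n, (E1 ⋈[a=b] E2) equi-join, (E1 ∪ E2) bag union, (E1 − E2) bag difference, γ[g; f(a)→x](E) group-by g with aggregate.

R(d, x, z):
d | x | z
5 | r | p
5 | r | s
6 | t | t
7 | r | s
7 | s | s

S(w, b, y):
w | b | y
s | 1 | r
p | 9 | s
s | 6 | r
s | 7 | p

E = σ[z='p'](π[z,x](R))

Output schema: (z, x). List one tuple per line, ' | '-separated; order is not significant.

Per-node cardinality:
  R → 5
  π[z,x](R) → 5
  σ[z='p'](π[z,x](R)) → 1

== RESULT ==
z | x
p | r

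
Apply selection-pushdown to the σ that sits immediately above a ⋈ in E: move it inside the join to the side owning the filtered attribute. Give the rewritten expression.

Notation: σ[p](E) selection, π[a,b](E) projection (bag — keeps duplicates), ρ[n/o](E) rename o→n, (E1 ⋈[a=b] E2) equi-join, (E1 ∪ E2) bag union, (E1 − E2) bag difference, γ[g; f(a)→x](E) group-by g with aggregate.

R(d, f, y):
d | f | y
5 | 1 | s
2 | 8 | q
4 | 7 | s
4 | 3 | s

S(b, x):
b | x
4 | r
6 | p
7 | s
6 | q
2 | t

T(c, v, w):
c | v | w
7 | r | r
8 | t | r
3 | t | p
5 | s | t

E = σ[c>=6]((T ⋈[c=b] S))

σ filters on c, owned by the left side.
E' = (σ[c>=6](T) ⋈[c=b] S)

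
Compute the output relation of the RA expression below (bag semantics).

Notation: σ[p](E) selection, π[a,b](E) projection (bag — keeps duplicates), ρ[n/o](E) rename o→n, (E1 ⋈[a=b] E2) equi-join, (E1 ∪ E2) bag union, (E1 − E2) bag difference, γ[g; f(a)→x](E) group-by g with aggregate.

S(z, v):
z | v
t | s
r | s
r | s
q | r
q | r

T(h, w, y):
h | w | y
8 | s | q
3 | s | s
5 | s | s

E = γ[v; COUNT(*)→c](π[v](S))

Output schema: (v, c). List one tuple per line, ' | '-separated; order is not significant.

Stepwise |·|:
  S → 5
  π[v](S) → 5
  γ[v; COUNT(*)→c](π[v](S)) → 2

== RESULT ==
v | c
r | 2
s | 3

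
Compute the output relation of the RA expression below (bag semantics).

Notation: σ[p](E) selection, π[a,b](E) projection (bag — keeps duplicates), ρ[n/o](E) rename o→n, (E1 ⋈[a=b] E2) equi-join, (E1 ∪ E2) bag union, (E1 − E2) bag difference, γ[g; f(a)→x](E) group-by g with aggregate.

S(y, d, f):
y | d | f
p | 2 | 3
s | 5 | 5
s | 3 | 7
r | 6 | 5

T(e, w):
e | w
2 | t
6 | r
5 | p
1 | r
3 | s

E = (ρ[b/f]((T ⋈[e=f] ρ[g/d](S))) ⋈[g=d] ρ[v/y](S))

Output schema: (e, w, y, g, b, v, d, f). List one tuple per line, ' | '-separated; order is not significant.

Stepwise |·|:
  T → 5
  S → 4
  ρ[g/d](S) → 4
  (T ⋈[e=f] ρ[g/d](S)) → 3
  ρ[b/f]((T ⋈[e=f] ρ[g/d](S))) → 3
  S → 4
  ρ[v/y](S) → 4
  (ρ[b/f]((T ⋈[e=f] ρ[g/d](S))) ⋈[g=d] ρ[v/y](S)) → 3

== RESULT ==
e | w | y | g | b | v | d | f
3 | s | p | 2 | 3 | p | 2 | 3
5 | p | r | 6 | 5 | r | 6 | 5
5 | p | s | 5 | 5 | s | 5 | 5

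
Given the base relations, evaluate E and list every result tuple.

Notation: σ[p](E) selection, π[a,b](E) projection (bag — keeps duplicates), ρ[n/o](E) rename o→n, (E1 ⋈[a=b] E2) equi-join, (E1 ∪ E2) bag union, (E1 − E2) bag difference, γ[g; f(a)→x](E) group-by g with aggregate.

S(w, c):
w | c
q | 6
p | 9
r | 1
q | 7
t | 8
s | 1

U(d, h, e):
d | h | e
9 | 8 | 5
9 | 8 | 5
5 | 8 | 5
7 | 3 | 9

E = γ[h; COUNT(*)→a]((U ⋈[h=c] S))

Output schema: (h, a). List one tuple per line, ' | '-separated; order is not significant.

Subexpression sizes:
  U → 4
  S → 6
  (U ⋈[h=c] S) → 3
  γ[h; COUNT(*)→a]((U ⋈[h=c] S)) → 1

== RESULT ==
h | a
8 | 3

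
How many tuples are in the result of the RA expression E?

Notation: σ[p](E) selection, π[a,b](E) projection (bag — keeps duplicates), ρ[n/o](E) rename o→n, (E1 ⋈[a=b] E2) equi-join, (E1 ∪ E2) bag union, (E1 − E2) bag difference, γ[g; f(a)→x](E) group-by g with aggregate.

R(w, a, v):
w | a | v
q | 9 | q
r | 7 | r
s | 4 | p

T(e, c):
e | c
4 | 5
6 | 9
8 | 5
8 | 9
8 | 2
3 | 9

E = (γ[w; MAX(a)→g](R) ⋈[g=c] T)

Subexpression sizes:
  R → 3
  γ[w; MAX(a)→g](R) → 3
  T → 6
  (γ[w; MAX(a)→g](R) ⋈[g=c] T) → 3

|E| = 3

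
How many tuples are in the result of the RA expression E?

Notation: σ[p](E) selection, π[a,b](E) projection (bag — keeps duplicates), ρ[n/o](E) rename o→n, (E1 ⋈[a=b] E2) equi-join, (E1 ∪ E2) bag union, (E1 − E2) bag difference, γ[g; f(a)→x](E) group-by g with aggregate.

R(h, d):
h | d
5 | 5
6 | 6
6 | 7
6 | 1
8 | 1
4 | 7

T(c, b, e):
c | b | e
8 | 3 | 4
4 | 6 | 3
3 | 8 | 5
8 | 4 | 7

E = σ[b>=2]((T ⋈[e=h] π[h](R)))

Row counts bottom-up:
  T → 4
  R → 6
  π[h](R) → 6
  (T ⋈[e=h] π[h](R)) → 2
  σ[b>=2]((T ⋈[e=h] π[h](R))) → 2

|E| = 2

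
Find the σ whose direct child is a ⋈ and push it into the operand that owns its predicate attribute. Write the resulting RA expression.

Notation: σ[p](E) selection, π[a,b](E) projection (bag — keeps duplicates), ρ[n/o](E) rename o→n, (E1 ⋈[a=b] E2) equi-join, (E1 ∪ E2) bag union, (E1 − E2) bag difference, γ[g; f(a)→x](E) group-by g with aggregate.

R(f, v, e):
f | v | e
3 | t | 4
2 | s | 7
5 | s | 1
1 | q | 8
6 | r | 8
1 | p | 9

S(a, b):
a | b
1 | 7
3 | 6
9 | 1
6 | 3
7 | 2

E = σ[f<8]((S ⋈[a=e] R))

σ filters on f, owned by the right side.
E' = (S ⋈[a=e] σ[f<8](R))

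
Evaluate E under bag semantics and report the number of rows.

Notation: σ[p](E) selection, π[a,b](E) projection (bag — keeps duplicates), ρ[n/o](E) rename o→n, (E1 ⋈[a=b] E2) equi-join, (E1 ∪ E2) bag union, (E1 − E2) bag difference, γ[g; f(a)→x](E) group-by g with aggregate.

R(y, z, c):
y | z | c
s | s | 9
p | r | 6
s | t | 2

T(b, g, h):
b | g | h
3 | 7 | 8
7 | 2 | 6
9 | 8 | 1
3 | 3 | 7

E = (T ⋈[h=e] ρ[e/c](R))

Row counts bottom-up:
  T → 4
  R → 3
  ρ[e/c](R) → 3
  (T ⋈[h=e] ρ[e/c](R)) → 1

|E| = 1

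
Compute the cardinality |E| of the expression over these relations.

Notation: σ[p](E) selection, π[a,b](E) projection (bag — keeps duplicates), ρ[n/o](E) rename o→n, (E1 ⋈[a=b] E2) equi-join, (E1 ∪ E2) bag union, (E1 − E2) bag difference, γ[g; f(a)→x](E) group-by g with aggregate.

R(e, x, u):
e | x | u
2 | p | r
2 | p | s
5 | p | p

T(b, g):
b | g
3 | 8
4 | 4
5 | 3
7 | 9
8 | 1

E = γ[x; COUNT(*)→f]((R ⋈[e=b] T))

Per-node cardinality:
  R → 3
  T → 5
  (R ⋈[e=b] T) → 1
  γ[x; COUNT(*)→f]((R ⋈[e=b] T)) → 1

|E| = 1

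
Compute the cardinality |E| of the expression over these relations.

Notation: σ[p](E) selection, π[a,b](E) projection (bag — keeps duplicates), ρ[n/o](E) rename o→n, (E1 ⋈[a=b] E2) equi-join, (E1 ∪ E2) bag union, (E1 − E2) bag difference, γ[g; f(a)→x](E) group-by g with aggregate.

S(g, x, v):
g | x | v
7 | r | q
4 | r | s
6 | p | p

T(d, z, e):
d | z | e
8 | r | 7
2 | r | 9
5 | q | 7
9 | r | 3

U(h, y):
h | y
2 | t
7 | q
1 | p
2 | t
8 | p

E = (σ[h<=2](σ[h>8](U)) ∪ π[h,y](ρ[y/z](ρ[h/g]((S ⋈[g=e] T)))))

Subexpression sizes:
  U → 5
  σ[h>8](U) → 0
  σ[h<=2](σ[h>8](U)) → 0
  S → 3
  T → 4
  (S ⋈[g=e] T) → 2
  ρ[h/g]((S ⋈[g=e] T)) → 2
  ρ[y/z](ρ[h/g]((S ⋈[g=e] T))) → 2
  π[h,y](ρ[y/z](ρ[h/g]((S ⋈[g=e] T)))) → 2
  (σ[h<=2](σ[h>8](U)) ∪ π[h,y](ρ[y/z](ρ[h/g]((S ⋈[g=e] T))))) → 2

|E| = 2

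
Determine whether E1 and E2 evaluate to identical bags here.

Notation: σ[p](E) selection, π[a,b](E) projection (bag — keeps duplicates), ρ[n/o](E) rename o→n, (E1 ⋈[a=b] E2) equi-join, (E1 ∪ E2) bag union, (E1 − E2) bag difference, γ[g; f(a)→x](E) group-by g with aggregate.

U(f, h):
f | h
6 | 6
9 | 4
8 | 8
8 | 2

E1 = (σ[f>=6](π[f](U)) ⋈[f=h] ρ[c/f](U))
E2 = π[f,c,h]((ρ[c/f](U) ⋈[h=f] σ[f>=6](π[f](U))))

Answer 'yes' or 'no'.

E1 per-node cardinality:
  U → 4
  π[f](U) → 4
  σ[f>=6](π[f](U)) → 4
  U → 4
  ρ[c/f](U) → 4
  (σ[f>=6](π[f](U)) ⋈[f=h] ρ[c/f](U)) → 3
E2 per-node cardinality:
  U → 4
  ρ[c/f](U) → 4
  U → 4
  π[f](U) → 4
  σ[f>=6](π[f](U)) → 4
  (ρ[c/f](U) ⋈[h=f] σ[f>=6](π[f](U))) → 3
  π[f,c,h]((ρ[c/f](U) ⋈[h=f] σ[f>=6](π[f](U)))) → 3

E1 and E2 produce the same multiset:
f | c | h
6 | 6 | 6
8 | 8 | 8
8 | 8 | 8

yes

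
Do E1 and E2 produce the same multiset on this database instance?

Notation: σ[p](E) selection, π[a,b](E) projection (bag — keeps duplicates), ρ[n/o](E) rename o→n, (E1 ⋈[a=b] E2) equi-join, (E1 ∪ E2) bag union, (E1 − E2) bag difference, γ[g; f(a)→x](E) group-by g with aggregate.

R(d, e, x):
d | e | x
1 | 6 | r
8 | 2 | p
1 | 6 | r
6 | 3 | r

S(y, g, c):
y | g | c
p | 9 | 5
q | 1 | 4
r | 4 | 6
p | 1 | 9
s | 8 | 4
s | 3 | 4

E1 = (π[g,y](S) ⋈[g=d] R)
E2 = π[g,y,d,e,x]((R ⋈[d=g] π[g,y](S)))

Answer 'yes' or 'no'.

E1 per-node cardinality:
  S → 6
  π[g,y](S) → 6
  R → 4
  (π[g,y](S) ⋈[g=d] R) → 5
E2 per-node cardinality:
  R → 4
  S → 6
  π[g,y](S) → 6
  (R ⋈[d=g] π[g,y](S)) → 5
  π[g,y,d,e,x]((R ⋈[d=g] π[g,y](S))) → 5

E1 and E2 produce the same multiset:
g | y | d | e | x
1 | p | 1 | 6 | r
1 | p | 1 | 6 | r
1 | q | 1 | 6 | r
1 | q | 1 | 6 | r
8 | s | 8 | 2 | p

yes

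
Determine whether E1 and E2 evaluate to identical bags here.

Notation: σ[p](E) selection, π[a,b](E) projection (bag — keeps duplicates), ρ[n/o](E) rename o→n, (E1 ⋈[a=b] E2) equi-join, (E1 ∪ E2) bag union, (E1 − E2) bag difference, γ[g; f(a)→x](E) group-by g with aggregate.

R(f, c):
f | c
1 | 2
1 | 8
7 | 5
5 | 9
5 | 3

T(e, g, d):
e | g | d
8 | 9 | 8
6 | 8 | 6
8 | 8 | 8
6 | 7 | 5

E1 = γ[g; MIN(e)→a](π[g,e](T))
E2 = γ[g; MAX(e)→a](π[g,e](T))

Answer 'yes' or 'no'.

E1 stepwise |·|:
  T → 4
  π[g,e](T) → 4
  γ[g; MIN(e)→a](π[g,e](T)) → 3
E2 stepwise |·|:
  T → 4
  π[g,e](T) → 4
  γ[g; MAX(e)→a](π[g,e](T)) → 3

E1 result:
g | a
7 | 6
8 | 6
9 | 8
E2 result:
g | a
7 | 6
8 | 8
9 | 8
Witness: (8, 8) appears 0× in E1 but 1× in E2.

no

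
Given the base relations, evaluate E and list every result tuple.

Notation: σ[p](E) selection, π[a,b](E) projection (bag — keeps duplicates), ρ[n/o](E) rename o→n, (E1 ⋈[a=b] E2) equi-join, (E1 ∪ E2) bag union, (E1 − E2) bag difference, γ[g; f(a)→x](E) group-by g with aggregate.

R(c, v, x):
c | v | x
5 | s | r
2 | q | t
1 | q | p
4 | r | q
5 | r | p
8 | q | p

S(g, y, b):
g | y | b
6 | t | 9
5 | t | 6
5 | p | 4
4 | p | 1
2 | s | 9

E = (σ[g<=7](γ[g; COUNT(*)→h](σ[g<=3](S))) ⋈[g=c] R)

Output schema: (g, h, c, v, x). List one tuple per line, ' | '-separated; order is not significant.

Row counts bottom-up:
  S → 5
  σ[g<=3](S) → 1
  γ[g; COUNT(*)→h](σ[g<=3](S)) → 1
  σ[g<=7](γ[g; COUNT(*)→h](σ[g<=3](S))) → 1
  R → 6
  (σ[g<=7](γ[g; COUNT(*)→h](σ[g<=3](S))) ⋈[g=c] R) → 1

== RESULT ==
g | h | c | v | x
2 | 1 | 2 | q | t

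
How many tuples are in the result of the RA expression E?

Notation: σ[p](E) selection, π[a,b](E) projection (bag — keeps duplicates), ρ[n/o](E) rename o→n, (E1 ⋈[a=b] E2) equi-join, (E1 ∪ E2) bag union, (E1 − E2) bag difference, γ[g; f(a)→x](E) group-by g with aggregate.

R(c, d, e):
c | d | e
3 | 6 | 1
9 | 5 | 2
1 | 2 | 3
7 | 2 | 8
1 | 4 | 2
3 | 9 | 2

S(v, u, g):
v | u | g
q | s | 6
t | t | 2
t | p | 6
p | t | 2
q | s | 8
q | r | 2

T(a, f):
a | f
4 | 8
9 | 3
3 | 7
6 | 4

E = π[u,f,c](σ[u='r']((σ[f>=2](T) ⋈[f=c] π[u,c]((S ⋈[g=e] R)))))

Stepwise |·|:
  T → 4
  σ[f>=2](T) → 4
  S → 6
  R → 6
  (S ⋈[g=e] R) → 10
  π[u,c]((S ⋈[g=e] R)) → 10
  (σ[f>=2](T) ⋈[f=c] π[u,c]((S ⋈[g=e] R))) → 4
  σ[u='r']((σ[f>=2](T) ⋈[f=c] π[u,c]((S ⋈[g=e] R)))) → 1
  π[u,f,c](σ[u='r']((σ[f>=2](T) ⋈[f=c] π[u,c]((S ⋈[g=e] R))))) → 1

|E| = 1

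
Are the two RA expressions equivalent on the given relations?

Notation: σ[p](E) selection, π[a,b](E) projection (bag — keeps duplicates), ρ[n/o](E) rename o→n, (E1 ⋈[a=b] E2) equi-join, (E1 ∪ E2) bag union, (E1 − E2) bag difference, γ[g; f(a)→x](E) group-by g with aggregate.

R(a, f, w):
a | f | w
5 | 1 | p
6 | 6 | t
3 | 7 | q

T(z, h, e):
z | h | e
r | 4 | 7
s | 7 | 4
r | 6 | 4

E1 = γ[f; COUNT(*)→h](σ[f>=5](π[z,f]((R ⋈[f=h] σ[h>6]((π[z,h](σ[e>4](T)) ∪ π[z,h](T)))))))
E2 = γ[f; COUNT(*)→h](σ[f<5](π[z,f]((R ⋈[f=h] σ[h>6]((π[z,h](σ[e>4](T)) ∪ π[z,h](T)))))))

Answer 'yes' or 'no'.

E1 per-node cardinality:
  R → 3
  T → 3
  σ[e>4](T) → 1
  π[z,h](σ[e>4](T)) → 1
  T → 3
  π[z,h](T) → 3
  (π[z,h](σ[e>4](T)) ∪ π[z,h](T)) → 4
  σ[h>6]((π[z,h](σ[e>4](T)) ∪ π[z,h](T))) → 1
  (R ⋈[f=h] σ[h>6]((π[z,h](σ[e>4](T)) ∪ π[z,h](T)))) → 1
  π[z,f]((R ⋈[f=h] σ[h>6]((π[z,h](σ[e>4](T)) ∪ π[z,h](T))))) → 1
  σ[f>=5](π[z,f]((R ⋈[f=h] σ[h>6]((π[z,h](σ[e>4](T)) ∪ π[z,h](T)))))) → 1
  γ[f; COUNT(*)→h](σ[f>=5](π[z,f]((R ⋈[f=h] σ[h>6]((π[z,h](σ[e>4](T)) ∪ π[z,h](T))))))) → 1
E2 per-node cardinality:
  R → 3
  T → 3
  σ[e>4](T) → 1
  π[z,h](σ[e>4](T)) → 1
  T → 3
  π[z,h](T) → 3
  (π[z,h](σ[e>4](T)) ∪ π[z,h](T)) → 4
  σ[h>6]((π[z,h](σ[e>4](T)) ∪ π[z,h](T))) → 1
  (R ⋈[f=h] σ[h>6]((π[z,h](σ[e>4](T)) ∪ π[z,h](T)))) → 1
  π[z,f]((R ⋈[f=h] σ[h>6]((π[z,h](σ[e>4](T)) ∪ π[z,h](T))))) → 1
  σ[f<5](π[z,f]((R ⋈[f=h] σ[h>6]((π[z,h](σ[e>4](T)) ∪ π[z,h](T)))))) → 0
  γ[f; COUNT(*)→h](σ[f<5](π[z,f]((R ⋈[f=h] σ[h>6]((π[z,h](σ[e>4](T)) ∪ π[z,h](T))))))) → 0

E1 result:
f | h
7 | 1
E2 result:
f | h
(0 rows)
Witness: (7, 1) appears 1× in E1 but 0× in E2.

no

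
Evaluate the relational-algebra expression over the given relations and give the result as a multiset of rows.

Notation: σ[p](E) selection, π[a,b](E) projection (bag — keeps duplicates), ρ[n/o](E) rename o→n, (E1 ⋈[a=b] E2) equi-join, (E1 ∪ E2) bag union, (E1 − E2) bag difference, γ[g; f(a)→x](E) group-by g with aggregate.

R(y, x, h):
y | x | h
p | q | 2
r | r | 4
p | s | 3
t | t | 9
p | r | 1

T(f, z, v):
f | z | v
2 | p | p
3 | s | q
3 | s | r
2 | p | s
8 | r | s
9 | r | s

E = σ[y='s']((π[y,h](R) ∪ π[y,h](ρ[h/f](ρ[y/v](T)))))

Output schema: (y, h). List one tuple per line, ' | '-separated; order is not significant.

Row counts bottom-up:
  R → 5
  π[y,h](R) → 5
  T → 6
  ρ[y/v](T) → 6
  ρ[h/f](ρ[y/v](T)) → 6
  π[y,h](ρ[h/f](ρ[y/v](T))) → 6
  (π[y,h](R) ∪ π[y,h](ρ[h/f](ρ[y/v](T)))) → 11
  σ[y='s']((π[y,h](R) ∪ π[y,h](ρ[h/f](ρ[y/v](T))))) → 3

== RESULT ==
y | h
s | 2
s | 8
s | 9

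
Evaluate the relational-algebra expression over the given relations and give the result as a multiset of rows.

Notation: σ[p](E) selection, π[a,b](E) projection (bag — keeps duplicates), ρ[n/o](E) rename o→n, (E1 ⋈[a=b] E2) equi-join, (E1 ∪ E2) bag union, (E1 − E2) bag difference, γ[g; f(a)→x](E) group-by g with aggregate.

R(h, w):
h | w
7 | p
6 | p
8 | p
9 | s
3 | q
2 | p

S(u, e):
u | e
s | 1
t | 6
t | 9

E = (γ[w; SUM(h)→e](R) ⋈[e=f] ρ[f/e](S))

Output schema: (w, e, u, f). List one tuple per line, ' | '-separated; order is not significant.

Per-node cardinality:
  R → 6
  γ[w; SUM(h)→e](R) → 3
  S → 3
  ρ[f/e](S) → 3
  (γ[w; SUM(h)→e](R) ⋈[e=f] ρ[f/e](S)) → 1

== RESULT ==
w | e | u | f
s | 9 | t | 9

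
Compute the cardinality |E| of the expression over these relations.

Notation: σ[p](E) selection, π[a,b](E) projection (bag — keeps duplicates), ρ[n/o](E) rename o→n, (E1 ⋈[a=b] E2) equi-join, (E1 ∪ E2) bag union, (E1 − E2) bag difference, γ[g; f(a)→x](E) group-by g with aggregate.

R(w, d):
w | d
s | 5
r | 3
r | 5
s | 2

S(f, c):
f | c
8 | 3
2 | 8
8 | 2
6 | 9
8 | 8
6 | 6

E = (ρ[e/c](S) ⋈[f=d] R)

Subexpression sizes:
  S → 6
  ρ[e/c](S) → 6
  R → 4
  (ρ[e/c](S) ⋈[f=d] R) → 1

|E| = 1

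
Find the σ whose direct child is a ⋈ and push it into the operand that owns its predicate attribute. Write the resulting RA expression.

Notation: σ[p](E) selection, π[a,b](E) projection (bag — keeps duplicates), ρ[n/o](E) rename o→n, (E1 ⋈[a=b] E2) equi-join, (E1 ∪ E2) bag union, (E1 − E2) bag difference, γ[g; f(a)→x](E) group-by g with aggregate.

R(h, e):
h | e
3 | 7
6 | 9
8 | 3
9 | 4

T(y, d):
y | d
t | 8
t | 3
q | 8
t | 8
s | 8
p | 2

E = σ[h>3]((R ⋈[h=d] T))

σ filters on h, owned by the left side.
E' = (σ[h>3](R) ⋈[h=d] T)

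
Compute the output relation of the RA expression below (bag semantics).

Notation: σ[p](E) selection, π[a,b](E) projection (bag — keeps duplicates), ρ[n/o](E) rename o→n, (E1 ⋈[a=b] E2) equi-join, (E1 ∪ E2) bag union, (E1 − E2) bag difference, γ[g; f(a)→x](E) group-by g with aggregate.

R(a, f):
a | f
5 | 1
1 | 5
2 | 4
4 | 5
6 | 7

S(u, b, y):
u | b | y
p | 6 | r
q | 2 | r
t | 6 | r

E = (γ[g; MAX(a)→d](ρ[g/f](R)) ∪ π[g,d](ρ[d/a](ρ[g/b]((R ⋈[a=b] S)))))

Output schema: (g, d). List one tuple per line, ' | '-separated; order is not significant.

Stepwise |·|:
  R → 5
  ρ[g/f](R) → 5
  γ[g; MAX(a)→d](ρ[g/f](R)) → 4
  R → 5
  S → 3
  (R ⋈[a=b] S) → 3
  ρ[g/b]((R ⋈[a=b] S)) → 3
  ρ[d/a](ρ[g/b]((R ⋈[a=b] S))) → 3
  π[g,d](ρ[d/a](ρ[g/b]((R ⋈[a=b] S)))) → 3
  (γ[g; MAX(a)→d](ρ[g/f](R)) ∪ π[g,d](ρ[d/a](ρ[g/b]((R ⋈[a=b] S))))) → 7

== RESULT ==
g | d
1 | 5
2 | 2
4 | 2
5 | 4
6 | 6
6 | 6
7 | 6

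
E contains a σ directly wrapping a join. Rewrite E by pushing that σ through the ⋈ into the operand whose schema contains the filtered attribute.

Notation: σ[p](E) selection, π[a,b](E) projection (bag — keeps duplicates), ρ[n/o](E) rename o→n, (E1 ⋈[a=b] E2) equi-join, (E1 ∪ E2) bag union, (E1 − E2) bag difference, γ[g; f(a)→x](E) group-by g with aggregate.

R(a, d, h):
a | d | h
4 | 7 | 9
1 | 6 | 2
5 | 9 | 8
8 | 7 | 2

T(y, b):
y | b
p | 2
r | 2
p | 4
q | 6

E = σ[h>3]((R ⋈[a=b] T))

σ filters on h, owned by the left side.
E' = (σ[h>3](R) ⋈[a=b] T)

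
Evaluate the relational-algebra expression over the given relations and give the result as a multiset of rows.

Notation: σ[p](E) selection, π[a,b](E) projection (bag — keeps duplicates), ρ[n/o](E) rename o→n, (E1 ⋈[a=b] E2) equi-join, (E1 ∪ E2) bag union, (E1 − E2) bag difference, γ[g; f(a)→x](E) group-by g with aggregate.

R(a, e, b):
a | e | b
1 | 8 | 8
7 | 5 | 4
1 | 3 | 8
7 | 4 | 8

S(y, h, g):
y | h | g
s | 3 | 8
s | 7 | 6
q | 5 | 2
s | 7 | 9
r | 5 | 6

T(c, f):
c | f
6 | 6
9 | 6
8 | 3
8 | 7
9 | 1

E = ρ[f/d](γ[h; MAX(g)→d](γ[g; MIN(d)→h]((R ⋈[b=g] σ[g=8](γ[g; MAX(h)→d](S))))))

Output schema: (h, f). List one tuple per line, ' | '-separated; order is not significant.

Per-node cardinality:
  R → 4
  S → 5
  γ[g; MAX(h)→d](S) → 4
  σ[g=8](γ[g; MAX(h)→d](S)) → 1
  (R ⋈[b=g] σ[g=8](γ[g; MAX(h)→d](S))) → 3
  γ[g; MIN(d)→h]((R ⋈[b=g] σ[g=8](γ[g; MAX(h)→d](S)))) → 1
  γ[h; MAX(g)→d](γ[g; MIN(d)→h]((R ⋈[b=g] σ[g=8](γ[g; MAX(h)→d](S))))) → 1
  ρ[f/d](γ[h; MAX(g)→d](γ[g; MIN(d)→h]((R ⋈[b=g] σ[g=8](γ[g; MAX(h)→d](S)))))) → 1

== RESULT ==
h | f
3 | 8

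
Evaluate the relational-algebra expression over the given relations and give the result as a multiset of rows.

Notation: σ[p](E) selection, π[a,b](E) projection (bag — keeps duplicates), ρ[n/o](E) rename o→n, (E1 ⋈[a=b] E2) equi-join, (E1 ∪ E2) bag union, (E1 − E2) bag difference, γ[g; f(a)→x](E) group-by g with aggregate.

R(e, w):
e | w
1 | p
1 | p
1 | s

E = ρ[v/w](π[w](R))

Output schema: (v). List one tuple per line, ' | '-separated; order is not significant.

Subexpression sizes:
  R → 3
  π[w](R) → 3
  ρ[v/w](π[w](R)) → 3

== RESULT ==
v
p
p
s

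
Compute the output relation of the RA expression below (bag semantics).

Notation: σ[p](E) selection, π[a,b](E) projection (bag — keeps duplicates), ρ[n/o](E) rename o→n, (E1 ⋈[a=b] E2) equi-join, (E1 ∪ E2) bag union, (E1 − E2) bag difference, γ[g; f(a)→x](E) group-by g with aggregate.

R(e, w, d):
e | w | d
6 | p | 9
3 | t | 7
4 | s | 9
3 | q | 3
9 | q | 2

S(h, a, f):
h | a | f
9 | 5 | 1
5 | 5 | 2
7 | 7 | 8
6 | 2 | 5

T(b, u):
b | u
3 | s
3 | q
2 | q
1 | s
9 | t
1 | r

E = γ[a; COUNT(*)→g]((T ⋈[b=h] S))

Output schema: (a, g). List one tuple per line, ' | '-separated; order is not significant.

Stepwise |·|:
  T → 6
  S → 4
  (T ⋈[b=h] S) → 1
  γ[a; COUNT(*)→g]((T ⋈[b=h] S)) → 1

== RESULT ==
a | g
5 | 1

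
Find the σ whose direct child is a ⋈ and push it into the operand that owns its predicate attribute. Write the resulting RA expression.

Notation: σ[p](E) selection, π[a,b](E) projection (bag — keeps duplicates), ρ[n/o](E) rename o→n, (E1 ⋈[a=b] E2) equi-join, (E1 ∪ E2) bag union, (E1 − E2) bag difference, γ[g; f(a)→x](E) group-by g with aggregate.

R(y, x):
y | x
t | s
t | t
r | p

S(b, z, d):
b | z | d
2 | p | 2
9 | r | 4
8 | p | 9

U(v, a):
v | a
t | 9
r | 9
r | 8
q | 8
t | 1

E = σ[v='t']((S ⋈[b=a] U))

σ filters on v, owned by the right side.
E' = (S ⋈[b=a] σ[v='t'](U))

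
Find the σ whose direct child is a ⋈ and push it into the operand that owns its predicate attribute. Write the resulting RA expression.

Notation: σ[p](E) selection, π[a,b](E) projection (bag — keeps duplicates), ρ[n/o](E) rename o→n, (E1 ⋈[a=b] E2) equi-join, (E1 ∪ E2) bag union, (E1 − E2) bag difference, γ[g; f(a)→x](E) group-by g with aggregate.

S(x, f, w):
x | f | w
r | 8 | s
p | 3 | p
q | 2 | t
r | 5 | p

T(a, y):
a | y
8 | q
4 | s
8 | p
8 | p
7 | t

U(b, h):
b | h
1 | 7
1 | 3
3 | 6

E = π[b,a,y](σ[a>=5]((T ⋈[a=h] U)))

σ filters on a, owned by the left side.
E' = π[b,a,y]((σ[a>=5](T) ⋈[a=h] U))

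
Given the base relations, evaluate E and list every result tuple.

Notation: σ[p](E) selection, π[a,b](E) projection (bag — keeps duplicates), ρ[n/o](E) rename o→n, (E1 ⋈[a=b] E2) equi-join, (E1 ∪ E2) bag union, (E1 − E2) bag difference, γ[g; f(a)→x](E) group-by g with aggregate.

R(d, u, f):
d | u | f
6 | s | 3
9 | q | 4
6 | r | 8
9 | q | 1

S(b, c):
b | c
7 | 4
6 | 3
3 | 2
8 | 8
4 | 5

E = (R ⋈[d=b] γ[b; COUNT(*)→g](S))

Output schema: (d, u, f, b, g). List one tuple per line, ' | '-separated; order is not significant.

Per-node cardinality:
  R → 4
  S → 5
  γ[b; COUNT(*)→g](S) → 5
  (R ⋈[d=b] γ[b; COUNT(*)→g](S)) → 2

== RESULT ==
d | u | f | b | g
6 | r | 8 | 6 | 1
6 | s | 3 | 6 | 1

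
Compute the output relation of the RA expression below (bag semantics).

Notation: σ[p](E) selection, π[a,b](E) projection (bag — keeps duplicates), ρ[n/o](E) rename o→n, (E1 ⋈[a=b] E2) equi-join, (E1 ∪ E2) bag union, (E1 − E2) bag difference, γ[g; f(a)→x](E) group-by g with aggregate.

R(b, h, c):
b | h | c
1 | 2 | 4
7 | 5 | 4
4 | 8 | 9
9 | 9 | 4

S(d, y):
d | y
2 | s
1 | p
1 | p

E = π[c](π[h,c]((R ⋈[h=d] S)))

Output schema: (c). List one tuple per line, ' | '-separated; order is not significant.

Row counts bottom-up:
  R → 4
  S → 3
  (R ⋈[h=d] S) → 1
  π[h,c]((R ⋈[h=d] S)) → 1
  π[c](π[h,c]((R ⋈[h=d] S))) → 1

== RESULT ==
c
4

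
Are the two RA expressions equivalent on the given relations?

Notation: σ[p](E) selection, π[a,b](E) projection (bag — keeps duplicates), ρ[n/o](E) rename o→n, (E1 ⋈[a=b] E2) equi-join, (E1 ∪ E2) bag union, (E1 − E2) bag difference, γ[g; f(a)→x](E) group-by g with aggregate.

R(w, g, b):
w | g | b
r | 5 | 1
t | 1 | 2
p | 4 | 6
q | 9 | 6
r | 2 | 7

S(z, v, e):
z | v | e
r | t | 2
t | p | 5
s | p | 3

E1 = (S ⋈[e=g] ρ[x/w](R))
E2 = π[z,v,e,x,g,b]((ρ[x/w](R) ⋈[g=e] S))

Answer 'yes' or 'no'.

E1 per-node cardinality:
  S → 3
  R → 5
  ρ[x/w](R) → 5
  (S ⋈[e=g] ρ[x/w](R)) → 2
E2 per-node cardinality:
  R → 5
  ρ[x/w](R) → 5
  S → 3
  (ρ[x/w](R) ⋈[g=e] S) → 2
  π[z,v,e,x,g,b]((ρ[x/w](R) ⋈[g=e] S)) → 2

E1 and E2 produce the same multiset:
z | v | e | x | g | b
r | t | 2 | r | 2 | 7
t | p | 5 | r | 5 | 1

yes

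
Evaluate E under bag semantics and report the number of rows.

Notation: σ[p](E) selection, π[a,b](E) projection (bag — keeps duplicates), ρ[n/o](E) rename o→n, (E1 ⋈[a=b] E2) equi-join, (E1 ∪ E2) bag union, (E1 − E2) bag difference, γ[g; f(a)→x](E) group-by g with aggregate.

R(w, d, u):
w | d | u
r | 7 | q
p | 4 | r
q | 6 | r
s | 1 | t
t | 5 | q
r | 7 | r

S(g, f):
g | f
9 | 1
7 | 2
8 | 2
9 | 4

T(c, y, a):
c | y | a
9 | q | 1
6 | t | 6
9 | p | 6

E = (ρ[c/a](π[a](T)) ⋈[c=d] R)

Stepwise |·|:
  T → 3
  π[a](T) → 3
  ρ[c/a](π[a](T)) → 3
  R → 6
  (ρ[c/a](π[a](T)) ⋈[c=d] R) → 3

|E| = 3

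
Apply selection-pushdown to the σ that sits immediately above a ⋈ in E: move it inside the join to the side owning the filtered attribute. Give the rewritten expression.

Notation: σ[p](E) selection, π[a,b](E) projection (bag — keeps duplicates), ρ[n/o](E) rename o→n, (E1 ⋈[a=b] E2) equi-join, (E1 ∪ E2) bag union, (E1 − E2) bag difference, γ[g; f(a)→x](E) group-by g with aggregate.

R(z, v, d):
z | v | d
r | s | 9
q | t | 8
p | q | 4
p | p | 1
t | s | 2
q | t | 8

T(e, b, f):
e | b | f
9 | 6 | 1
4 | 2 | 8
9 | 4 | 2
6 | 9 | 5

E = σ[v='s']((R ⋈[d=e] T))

σ filters on v, owned by the left side.
E' = (σ[v='s'](R) ⋈[d=e] T)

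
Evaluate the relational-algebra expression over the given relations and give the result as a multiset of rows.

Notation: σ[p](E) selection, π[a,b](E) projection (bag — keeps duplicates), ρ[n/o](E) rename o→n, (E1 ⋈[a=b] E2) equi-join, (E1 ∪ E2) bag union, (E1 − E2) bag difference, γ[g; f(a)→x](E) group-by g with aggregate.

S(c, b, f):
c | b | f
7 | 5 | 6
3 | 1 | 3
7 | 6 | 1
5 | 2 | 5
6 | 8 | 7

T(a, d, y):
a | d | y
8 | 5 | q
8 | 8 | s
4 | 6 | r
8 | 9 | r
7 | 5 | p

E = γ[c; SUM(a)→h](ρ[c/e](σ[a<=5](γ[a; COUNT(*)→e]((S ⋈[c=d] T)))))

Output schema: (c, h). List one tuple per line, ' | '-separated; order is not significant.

Row counts bottom-up:
  S → 5
  T → 5
  (S ⋈[c=d] T) → 3
  γ[a; COUNT(*)→e]((S ⋈[c=d] T)) → 3
  σ[a<=5](γ[a; COUNT(*)→e]((S ⋈[c=d] T))) → 1
  ρ[c/e](σ[a<=5](γ[a; COUNT(*)→e]((S ⋈[c=d] T)))) → 1
  γ[c; SUM(a)→h](ρ[c/e](σ[a<=5](γ[a; COUNT(*)→e]((S ⋈[c=d] T))))) → 1

== RESULT ==
c | h
1 | 4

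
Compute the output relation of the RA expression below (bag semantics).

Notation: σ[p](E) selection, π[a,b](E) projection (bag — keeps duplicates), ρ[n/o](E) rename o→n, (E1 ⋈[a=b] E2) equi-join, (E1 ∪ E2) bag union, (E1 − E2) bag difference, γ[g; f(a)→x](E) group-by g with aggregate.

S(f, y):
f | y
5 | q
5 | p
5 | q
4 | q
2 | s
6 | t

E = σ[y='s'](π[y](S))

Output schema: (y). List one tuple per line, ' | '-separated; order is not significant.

Per-node cardinality:
  S → 6
  π[y](S) → 6
  σ[y='s'](π[y](S)) → 1

== RESULT ==
y
s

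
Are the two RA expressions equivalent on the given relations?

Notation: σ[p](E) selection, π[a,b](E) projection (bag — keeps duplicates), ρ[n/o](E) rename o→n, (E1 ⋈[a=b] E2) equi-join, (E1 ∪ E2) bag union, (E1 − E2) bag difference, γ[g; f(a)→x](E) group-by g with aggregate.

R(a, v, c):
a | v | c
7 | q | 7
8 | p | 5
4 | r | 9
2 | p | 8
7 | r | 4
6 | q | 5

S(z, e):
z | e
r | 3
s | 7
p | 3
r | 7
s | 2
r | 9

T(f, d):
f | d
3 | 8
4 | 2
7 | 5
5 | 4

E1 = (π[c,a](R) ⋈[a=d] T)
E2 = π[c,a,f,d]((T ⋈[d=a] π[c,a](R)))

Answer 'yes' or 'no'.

E1 stepwise |·|:
  R → 6
  π[c,a](R) → 6
  T → 4
  (π[c,a](R) ⋈[a=d] T) → 3
E2 stepwise |·|:
  T → 4
  R → 6
  π[c,a](R) → 6
  (T ⋈[d=a] π[c,a](R)) → 3
  π[c,a,f,d]((T ⋈[d=a] π[c,a](R))) → 3

E1 and E2 produce the same multiset:
c | a | f | d
5 | 8 | 3 | 8
8 | 2 | 4 | 2
9 | 4 | 5 | 4

yes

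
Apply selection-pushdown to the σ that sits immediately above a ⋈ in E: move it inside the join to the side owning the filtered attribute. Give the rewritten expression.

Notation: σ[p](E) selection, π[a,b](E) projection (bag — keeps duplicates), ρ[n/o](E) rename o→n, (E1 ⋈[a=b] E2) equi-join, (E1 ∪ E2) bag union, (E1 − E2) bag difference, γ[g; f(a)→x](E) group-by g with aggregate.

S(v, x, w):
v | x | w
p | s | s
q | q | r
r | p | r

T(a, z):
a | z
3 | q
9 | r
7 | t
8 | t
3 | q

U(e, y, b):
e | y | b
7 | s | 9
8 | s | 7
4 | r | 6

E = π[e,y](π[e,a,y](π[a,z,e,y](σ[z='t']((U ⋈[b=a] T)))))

σ filters on z, owned by the right side.
E' = π[e,y](π[e,a,y](π[a,z,e,y]((U ⋈[b=a] σ[z='t'](T)))))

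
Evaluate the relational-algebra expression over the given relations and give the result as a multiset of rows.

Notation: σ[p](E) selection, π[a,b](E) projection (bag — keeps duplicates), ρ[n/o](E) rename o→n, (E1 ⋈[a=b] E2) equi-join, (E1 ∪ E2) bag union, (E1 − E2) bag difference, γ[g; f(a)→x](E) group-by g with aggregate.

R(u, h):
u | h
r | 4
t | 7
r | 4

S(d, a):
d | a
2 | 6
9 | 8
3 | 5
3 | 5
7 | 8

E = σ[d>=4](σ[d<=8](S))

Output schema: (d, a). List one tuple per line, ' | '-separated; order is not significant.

Per-node cardinality:
  S → 5
  σ[d<=8](S) → 4
  σ[d>=4](σ[d<=8](S)) → 1

== RESULT ==
d | a
7 | 8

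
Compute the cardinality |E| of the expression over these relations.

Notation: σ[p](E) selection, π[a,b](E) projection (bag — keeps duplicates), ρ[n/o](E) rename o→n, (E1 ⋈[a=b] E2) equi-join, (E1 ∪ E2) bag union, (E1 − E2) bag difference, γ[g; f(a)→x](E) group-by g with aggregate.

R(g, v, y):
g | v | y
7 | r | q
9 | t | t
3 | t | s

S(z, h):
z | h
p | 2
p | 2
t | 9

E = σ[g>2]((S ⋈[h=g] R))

Per-node cardinality:
  S → 3
  R → 3
  (S ⋈[h=g] R) → 1
  σ[g>2]((S ⋈[h=g] R)) → 1

|E| = 1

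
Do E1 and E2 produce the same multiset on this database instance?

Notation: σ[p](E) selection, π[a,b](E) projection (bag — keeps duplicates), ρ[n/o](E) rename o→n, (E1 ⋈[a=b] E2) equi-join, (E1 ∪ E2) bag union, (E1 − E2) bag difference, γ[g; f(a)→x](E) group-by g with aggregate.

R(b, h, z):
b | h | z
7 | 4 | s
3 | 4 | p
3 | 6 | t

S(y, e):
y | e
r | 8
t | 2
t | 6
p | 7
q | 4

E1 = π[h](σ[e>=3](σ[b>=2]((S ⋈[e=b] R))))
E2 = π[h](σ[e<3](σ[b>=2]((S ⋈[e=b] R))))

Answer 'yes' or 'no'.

E1 per-node cardinality:
  S → 5
  R → 3
  (S ⋈[e=b] R) → 1
  σ[b>=2]((S ⋈[e=b] R)) → 1
  σ[e>=3](σ[b>=2]((S ⋈[e=b] R))) → 1
  π[h](σ[e>=3](σ[b>=2]((S ⋈[e=b] R)))) → 1
E2 per-node cardinality:
  S → 5
  R → 3
  (S ⋈[e=b] R) → 1
  σ[b>=2]((S ⋈[e=b] R)) → 1
  σ[e<3](σ[b>=2]((S ⋈[e=b] R))) → 0
  π[h](σ[e<3](σ[b>=2]((S ⋈[e=b] R)))) → 0

E1 result:
h
4
E2 result:
h
(0 rows)
Witness: (4,) appears 1× in E1 but 0× in E2.

no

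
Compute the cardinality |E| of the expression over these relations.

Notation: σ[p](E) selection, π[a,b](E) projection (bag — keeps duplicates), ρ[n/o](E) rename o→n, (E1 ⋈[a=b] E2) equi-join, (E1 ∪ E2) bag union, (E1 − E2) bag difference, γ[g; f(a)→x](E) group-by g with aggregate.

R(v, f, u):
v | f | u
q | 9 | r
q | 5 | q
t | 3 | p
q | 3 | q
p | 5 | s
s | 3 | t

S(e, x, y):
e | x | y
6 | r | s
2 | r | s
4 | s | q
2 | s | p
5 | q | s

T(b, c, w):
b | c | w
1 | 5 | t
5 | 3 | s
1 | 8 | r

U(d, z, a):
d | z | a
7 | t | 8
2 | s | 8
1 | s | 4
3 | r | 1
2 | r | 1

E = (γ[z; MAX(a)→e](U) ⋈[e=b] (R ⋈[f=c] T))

Per-node cardinality:
  U → 5
  γ[z; MAX(a)→e](U) → 3
  R → 6
  T → 3
  (R ⋈[f=c] T) → 5
  (γ[z; MAX(a)→e](U) ⋈[e=b] (R ⋈[f=c] T)) → 2

|E| = 2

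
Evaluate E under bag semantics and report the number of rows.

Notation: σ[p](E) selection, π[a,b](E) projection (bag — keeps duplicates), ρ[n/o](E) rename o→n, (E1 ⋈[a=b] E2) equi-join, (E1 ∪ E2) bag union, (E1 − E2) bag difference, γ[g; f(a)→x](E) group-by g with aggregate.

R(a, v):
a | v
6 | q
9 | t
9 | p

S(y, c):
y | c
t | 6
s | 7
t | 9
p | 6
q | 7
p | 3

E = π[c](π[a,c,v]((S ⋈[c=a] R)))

Stepwise |·|:
  S → 6
  R → 3
  (S ⋈[c=a] R) → 4
  π[a,c,v]((S ⋈[c=a] R)) → 4
  π[c](π[a,c,v]((S ⋈[c=a] R))) → 4

|E| = 4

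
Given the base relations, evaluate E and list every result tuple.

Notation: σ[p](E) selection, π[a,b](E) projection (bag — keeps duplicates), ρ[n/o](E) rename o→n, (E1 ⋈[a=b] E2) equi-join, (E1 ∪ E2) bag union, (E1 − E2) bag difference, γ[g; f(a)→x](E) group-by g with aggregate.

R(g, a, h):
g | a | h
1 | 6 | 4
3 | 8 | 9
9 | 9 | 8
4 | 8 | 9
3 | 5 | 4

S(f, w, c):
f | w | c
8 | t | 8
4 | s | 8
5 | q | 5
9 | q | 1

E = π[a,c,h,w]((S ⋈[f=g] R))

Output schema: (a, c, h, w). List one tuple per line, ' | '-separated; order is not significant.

Subexpression sizes:
  S → 4
  R → 5
  (S ⋈[f=g] R) → 2
  π[a,c,h,w]((S ⋈[f=g] R)) → 2

== RESULT ==
a | c | h | w
8 | 8 | 9 | s
9 | 1 | 8 | q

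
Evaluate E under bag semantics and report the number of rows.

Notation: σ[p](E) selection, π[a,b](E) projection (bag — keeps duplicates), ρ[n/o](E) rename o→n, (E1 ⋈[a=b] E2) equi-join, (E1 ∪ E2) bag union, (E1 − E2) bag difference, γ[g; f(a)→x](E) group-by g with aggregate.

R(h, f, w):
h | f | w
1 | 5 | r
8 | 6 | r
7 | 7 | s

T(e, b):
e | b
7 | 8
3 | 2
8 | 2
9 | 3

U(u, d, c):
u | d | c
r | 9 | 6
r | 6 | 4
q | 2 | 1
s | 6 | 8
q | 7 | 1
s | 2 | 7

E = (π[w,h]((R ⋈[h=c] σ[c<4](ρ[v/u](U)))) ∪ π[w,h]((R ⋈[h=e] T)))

Subexpression sizes:
  R → 3
  U → 6
  ρ[v/u](U) → 6
  σ[c<4](ρ[v/u](U)) → 2
  (R ⋈[h=c] σ[c<4](ρ[v/u](U))) → 2
  π[w,h]((R ⋈[h=c] σ[c<4](ρ[v/u](U)))) → 2
  R → 3
  T → 4
  (R ⋈[h=e] T) → 2
  π[w,h]((R ⋈[h=e] T)) → 2
  (π[w,h]((R ⋈[h=c] σ[c<4](ρ[v/u](U)))) ∪ π[w,h]((R ⋈[h=e] T))) → 4

|E| = 4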